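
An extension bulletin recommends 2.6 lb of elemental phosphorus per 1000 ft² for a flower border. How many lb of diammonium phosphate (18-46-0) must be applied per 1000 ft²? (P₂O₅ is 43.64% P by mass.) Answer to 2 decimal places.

12.95 lb of product per thousand sq ft

As P₂O₅: 2.6 / 0.4364 = 5.95784 lb per 1000 ft².
Product per 1000 ft² = 5.95784 / 46% = 12.9518 lb.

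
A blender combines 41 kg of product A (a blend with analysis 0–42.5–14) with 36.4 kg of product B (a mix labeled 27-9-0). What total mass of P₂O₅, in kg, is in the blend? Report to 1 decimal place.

20.7 kg P₂O₅

P₂O₅ mass = 42.5%×41 + 9%×36.4 = 20.701 kg.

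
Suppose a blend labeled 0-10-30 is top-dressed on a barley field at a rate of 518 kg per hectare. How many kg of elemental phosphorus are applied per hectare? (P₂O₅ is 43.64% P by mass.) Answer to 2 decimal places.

P₂O₅ per hectare = 518 × 10% = 51.8 kg.
Elemental P = 51.8 × 0.4364 = 22.6055 kg per hectare.

22.61 kg P per hectare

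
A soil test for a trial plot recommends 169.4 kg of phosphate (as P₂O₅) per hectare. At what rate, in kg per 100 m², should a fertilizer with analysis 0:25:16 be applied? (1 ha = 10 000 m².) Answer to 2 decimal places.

Product per hectare = 169.4 / 25% = 677.6 kg.
Convert to per 100 m²: 677.6 × 0.01 = 6.776 kg.

6.78 kg of product per hundred sq m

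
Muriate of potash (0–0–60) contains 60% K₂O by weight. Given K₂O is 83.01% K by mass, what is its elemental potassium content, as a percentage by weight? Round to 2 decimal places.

%K = 60 × 0.8301 = 49.806%.

49.81% K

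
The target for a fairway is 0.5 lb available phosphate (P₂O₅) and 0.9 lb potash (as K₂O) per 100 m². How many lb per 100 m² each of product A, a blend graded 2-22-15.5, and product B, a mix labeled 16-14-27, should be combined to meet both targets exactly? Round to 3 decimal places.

0.239 lb product A, 3.196 lb product B

Per-100 m² balance (a = product A, b = product B):
P₂O₅: 0.22·a + 0.14·b = 0.5
K₂O: 0.155·a + 0.27·b = 0.9
Eliminate a: (row1) − 0.22/0.155·(row2) → -0.243226·b = -0.777419, so b = 3.19629.
Back-substitute: a = (0.5 − 0.14·3.19629) / 0.22 = 0.238727.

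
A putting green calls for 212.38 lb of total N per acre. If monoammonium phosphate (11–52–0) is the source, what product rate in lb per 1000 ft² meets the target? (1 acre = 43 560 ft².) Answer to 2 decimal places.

44.32 lb of product per thousand sq ft

Product per acre = 212.38 / 11% = 1930.73 lb.
Convert to per 1000 ft²: 1930.73 × 0.0229568 = 44.3234 lb.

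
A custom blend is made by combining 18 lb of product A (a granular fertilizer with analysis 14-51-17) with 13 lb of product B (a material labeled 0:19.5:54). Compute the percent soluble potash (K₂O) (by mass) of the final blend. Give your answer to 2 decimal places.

Total mass = 18 + 13 = 31 lb.
K₂O mass = 17%×18 + 54%×13 = 10.08 lb.
% K₂O = 10.08 / 31 = 32.5161%.

32.52% K₂O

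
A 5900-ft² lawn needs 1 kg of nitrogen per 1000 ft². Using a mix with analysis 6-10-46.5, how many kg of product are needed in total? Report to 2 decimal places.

98.33 kg

Product per 1000 ft² = 1 / 6% = 16.6667 kg.
Total product = 16.6667 × 5900 / 1000 = 98.3333 kg.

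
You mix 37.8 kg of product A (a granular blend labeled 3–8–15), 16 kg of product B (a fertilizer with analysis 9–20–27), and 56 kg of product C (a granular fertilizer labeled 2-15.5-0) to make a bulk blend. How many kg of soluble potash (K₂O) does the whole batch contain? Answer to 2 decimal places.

9.99 kg K₂O

K₂O mass = 15%×37.8 + 27%×16 + 0%×56 = 9.99 kg.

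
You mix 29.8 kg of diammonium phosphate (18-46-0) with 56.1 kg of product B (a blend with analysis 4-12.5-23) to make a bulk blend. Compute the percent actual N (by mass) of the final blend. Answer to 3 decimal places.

8.857% N

Total mass = 29.8 + 56.1 = 85.9 kg.
N mass = 18%×29.8 + 4%×56.1 = 7.608 kg.
% N = 7.608 / 85.9 = 8.85681%.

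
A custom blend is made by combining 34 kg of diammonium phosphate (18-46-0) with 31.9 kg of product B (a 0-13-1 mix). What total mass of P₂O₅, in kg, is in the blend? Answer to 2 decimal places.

19.79 kg P₂O₅

P₂O₅ mass = 46%×34 + 13%×31.9 = 19.787 kg.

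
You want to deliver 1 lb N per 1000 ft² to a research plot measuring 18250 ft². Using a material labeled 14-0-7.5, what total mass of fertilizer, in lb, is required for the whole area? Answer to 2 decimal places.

130.36 lb

Product per 1000 ft² = 1 / 14% = 7.14286 lb.
Total product = 7.14286 × 18250 / 1000 = 130.357 lb.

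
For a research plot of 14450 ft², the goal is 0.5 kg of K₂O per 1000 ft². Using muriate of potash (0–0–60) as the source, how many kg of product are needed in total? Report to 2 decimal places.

12.04 kg

Product per 1000 ft² = 0.5 / 60% = 0.833333 kg.
Total product = 0.833333 × 14450 / 1000 = 12.0417 kg.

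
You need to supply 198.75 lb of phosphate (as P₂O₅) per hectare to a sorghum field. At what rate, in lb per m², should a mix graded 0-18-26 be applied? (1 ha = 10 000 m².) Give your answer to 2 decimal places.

Product per hectare = 198.75 / 18% = 1104.17 lb.
Convert to per m²: 1104.17 × 0.0001 = 0.110417 lb.

0.11 lb of product per sq m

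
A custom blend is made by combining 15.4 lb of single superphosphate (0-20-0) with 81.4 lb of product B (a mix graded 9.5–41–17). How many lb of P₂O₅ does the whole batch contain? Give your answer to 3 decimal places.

P₂O₅ mass = 20%×15.4 + 41%×81.4 = 36.454 lb.

36.454 lb P₂O₅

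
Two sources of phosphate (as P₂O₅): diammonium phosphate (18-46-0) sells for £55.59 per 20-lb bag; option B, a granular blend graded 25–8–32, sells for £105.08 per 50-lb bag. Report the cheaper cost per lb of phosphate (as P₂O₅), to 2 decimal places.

£6.04 per lb P₂O₅ (diammonium phosphate)

diammonium phosphate: P₂O₅ per bag = 20 × 46% = 9.2 lb; cost = 55.59 / 9.2 = £6.0424/lb P₂O₅.
option B: P₂O₅ per bag = 50 × 8% = 4 lb; cost = 105.08 / 4 = £26.2700/lb P₂O₅.
diammonium phosphate is cheaper.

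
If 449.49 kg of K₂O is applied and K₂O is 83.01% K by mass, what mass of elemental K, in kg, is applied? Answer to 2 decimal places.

373.12 kg K

K = 449.49 × 0.8301 = 373.122 kg.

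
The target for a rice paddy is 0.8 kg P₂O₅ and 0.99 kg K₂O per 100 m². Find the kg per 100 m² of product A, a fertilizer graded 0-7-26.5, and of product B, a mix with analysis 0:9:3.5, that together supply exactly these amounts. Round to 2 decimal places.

Per-100 m² balance (a = product A, b = product B):
P₂O₅: 0.07·a + 0.09·b = 0.8
K₂O: 0.265·a + 0.035·b = 0.99
Eliminate b: (row1) − 0.09/0.035·(row2) → -0.611429·a = -1.74571, so a = 2.85514.
Then b = (0.99 − 0.265·2.85514) / 0.035 = 6.66822.

2.86 kg product A, 6.67 kg product B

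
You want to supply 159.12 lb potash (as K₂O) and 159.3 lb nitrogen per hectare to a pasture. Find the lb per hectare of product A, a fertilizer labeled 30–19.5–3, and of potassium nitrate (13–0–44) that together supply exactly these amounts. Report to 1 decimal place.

385.7 lb product A, 335.3 lb potassium nitrate

Per-hectare balance (a = product A, b = potassium nitrate):
K₂O: 0.03·a + 0.44·b = 159.12
N: 0.3·a + 0.13·b = 159.3
Eliminate a: (row1) − 0.03/0.3·(row2) → 0.427·b = 143.19, so b = 335.34.
Back-substitute: a = (159.12 − 0.44·335.34) / 0.03 = 385.686.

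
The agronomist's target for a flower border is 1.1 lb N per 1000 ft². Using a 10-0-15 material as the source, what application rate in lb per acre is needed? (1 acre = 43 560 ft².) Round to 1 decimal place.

479.2 lb of product per acre

Product per 1000 ft² = 1.1 / 10% = 11 lb.
Convert to per acre: 11 × 43.56 = 479.16 lb.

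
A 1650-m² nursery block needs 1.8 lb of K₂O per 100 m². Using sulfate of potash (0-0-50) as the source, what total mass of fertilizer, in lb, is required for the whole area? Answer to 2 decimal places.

59.40 lb

Product per 100 m² = 1.8 / 50% = 3.6 lb.
Total product = 3.6 × 1650 / 100 = 59.4 lb.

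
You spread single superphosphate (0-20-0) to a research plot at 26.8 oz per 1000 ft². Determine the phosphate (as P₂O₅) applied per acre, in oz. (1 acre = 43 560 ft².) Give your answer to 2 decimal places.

233.48 oz P₂O₅ per acre

P₂O₅ per 1000 ft² = 26.8 × 20% = 5.36 oz.
Convert to per acre: 5.36 × 43.56 = 233.482 oz.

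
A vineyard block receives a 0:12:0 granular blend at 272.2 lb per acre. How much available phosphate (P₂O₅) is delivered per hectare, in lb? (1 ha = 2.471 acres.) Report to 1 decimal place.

80.7 lb P₂O₅ per hectare

P₂O₅ per acre = 272.2 × 12% = 32.664 lb.
Convert to per hectare: 32.664 × 2.471 = 80.7127 lb.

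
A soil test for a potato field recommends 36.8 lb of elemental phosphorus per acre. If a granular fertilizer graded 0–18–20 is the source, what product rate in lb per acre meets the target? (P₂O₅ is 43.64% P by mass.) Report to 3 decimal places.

As P₂O₅: 36.8 / 0.4364 = 84.3263 lb per acre.
Product per acre = 84.3263 / 18% = 468.47948 lb.

468.479 lb of product per acre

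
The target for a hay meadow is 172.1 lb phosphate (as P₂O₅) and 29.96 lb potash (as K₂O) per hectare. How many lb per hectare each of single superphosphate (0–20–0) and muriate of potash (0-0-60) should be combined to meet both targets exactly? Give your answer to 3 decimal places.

860.500 lb single superphosphate, 49.933 lb muriate of potash

With a, b = lb per hectare of single superphosphate and muriate of potash:
P₂O₅: 0.2·a + 0·b = 172.1
K₂O: 0·a + 0.6·b = 29.96
Solving simultaneously: a = 860.5, b = 49.9333.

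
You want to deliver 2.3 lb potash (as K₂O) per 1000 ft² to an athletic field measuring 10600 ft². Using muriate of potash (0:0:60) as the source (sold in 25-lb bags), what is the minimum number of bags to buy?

2 bags

Product per 1000 ft² = 2.3 / 60% = 3.83333 lb.
Total product = 3.83333 × 10600 / 1000 = 40.6333 lb.
Bags = ⌈40.6333 / 25⌉ = 2.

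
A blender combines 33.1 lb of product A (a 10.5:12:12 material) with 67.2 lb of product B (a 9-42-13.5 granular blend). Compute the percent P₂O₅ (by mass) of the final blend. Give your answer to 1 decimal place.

Total mass = 33.1 + 67.2 = 100.3 lb.
P₂O₅ mass = 12%×33.1 + 42%×67.2 = 32.196 lb.
% P₂O₅ = 32.196 / 100.3 = 32.0997%.

32.1% P₂O₅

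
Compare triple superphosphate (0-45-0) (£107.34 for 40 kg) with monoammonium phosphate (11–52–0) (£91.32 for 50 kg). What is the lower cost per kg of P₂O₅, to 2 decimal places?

£3.51 per kg P₂O₅ (monoammonium phosphate)

triple superphosphate: P₂O₅ per bag = 40 × 45% = 18 kg; cost = 107.34 / 18 = £5.9633/kg P₂O₅.
monoammonium phosphate: P₂O₅ per bag = 50 × 52% = 26 kg; cost = 91.32 / 26 = £3.5123/kg P₂O₅.
monoammonium phosphate is cheaper.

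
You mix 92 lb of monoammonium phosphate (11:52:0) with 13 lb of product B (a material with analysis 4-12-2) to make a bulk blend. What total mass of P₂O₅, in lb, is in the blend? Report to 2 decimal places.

49.40 lb P₂O₅

P₂O₅ mass = 52%×92 + 12%×13 = 49.4 lb.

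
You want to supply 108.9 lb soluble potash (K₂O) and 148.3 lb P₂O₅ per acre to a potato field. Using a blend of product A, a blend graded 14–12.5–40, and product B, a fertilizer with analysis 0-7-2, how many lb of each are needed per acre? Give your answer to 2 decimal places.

Let a = lb of product A, b = lb of product B (per acre).
K₂O: 0.4·a + 0.02·b = 108.9
P₂O₅: 0.125·a + 0.07·b = 148.3
Eliminate a: (row1) − 0.4/0.125·(row2) → -0.204·b = -365.66, so b = 1792.451.
Back-substitute: a = (108.9 − 0.02·1792.451) / 0.4 = 182.627.

182.63 lb product A, 1792.45 lb product B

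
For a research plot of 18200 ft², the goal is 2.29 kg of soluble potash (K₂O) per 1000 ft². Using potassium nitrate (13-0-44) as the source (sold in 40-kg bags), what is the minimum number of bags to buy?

3 bags

Product per 1000 ft² = 2.29 / 44% = 5.20455 kg.
Total product = 5.20455 × 18200 / 1000 = 94.7227 kg.
Bags = ⌈94.7227 / 40⌉ = 3.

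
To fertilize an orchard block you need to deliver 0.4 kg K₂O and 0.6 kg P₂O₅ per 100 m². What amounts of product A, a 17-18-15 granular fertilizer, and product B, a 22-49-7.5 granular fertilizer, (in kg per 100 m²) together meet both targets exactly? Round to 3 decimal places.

Let a = kg of product A, b = kg of product B (per 100 m²).
K₂O: 0.15·a + 0.075·b = 0.4
P₂O₅: 0.18·a + 0.49·b = 0.6
Solving simultaneously: a = 2.51667, b = 0.3.

2.517 kg product A, 0.300 kg product B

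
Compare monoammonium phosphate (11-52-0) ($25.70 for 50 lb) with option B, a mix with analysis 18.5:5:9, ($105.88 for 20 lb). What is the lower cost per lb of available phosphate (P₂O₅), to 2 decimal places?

$0.99 per lb P₂O₅ (monoammonium phosphate)

monoammonium phosphate: P₂O₅ per bag = 50 × 52% = 26 lb; cost = 25.70 / 26 = $0.9885/lb P₂O₅.
option B: P₂O₅ per bag = 20 × 5% = 1 lb; cost = 105.88 / 1 = $105.8800/lb P₂O₅.
monoammonium phosphate is cheaper.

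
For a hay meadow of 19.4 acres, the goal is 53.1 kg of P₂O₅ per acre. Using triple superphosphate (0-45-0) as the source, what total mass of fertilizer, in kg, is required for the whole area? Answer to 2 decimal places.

2289.20 kg

Product per acre = 53.1 / 45% = 118 kg.
Total product = 118 × 19.4 = 2289.2 kg.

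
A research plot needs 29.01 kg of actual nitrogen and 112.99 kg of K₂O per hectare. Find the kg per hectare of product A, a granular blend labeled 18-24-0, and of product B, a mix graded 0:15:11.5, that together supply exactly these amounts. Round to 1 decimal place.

Let a = kg of product A, b = kg of product B (per hectare).
N: 0.18·a + 0·b = 29.01
K₂O: 0·a + 0.115·b = 112.99
Solving simultaneously: a = 161.167, b = 982.522.

161.2 kg product A, 982.5 kg product B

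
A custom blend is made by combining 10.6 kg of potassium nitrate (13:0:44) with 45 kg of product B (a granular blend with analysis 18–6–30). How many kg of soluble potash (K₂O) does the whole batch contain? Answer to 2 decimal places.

18.16 kg K₂O

K₂O mass = 44%×10.6 + 30%×45 = 18.164 kg.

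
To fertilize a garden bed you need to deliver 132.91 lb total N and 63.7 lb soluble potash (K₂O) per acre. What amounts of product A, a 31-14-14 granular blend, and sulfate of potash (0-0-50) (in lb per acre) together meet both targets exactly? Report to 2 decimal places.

With a, b = lb per acre of product A and sulfate of potash:
N: 0.31·a + 0·b = 132.91
K₂O: 0.14·a + 0.5·b = 63.7
Eliminate a: (row1) − 0.31/0.14·(row2) → -1.10714·b = -8.14, so b = 7.35226.
Back-substitute: a = (132.91 − 0·7.35226) / 0.31 = 428.742.

428.74 lb product A, 7.35 lb sulfate of potash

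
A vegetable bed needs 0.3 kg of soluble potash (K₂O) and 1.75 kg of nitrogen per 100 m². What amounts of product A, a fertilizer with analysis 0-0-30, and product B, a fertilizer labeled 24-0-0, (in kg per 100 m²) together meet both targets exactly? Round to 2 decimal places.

Let a = kg of product A, b = kg of product B (per 100 m²).
K₂O: 0.3·a + 0·b = 0.3
N: 0·a + 0.24·b = 1.75
Solving simultaneously: a = 1, b = 7.29167.

1.00 kg product A, 7.29 kg product B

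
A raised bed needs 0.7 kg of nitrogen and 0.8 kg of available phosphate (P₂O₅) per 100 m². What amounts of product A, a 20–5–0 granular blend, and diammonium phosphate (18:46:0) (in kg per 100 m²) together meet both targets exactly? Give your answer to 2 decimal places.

2.14 kg product A, 1.51 kg diammonium phosphate

Let a = kg of product A, b = kg of diammonium phosphate (per 100 m²).
N: 0.2·a + 0.18·b = 0.7
P₂O₅: 0.05·a + 0.46·b = 0.8
Solving simultaneously: a = 2.14458, b = 1.50602.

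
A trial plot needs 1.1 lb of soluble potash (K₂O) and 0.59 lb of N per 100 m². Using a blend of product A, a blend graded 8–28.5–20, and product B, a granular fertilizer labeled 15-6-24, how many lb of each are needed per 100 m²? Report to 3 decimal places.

2.167 lb product A, 2.778 lb product B

Let a = lb of product A, b = lb of product B (per 100 m²).
K₂O: 0.2·a + 0.24·b = 1.1
N: 0.08·a + 0.15·b = 0.59
Eliminate b: (row1) − 0.24/0.15·(row2) → 0.072·a = 0.156, so a = 2.16667.
Then b = (0.59 − 0.08·2.16667) / 0.15 = 2.77778.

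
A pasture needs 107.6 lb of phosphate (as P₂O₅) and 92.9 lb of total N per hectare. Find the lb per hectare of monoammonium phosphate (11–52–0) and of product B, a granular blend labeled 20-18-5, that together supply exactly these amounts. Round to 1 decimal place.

57.0 lb monoammonium phosphate, 433.2 lb product B

Let a = lb of monoammonium phosphate, b = lb of product B (per hectare).
P₂O₅: 0.52·a + 0.18·b = 107.6
N: 0.11·a + 0.2·b = 92.9
From row1: a = (107.6 − 0.18·b) / 0.52.
Into row2: 0.11·(107.6 − 0.18·b)/0.52 + 0.2·b = 92.9 → b = 433.159, a = 56.9834.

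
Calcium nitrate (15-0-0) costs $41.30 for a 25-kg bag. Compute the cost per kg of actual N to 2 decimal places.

N in bag = 25 × 15% = 3.75 kg.
Cost per kg N = $41.30 / 3.75 = $11.0133.

$11.01 per kg N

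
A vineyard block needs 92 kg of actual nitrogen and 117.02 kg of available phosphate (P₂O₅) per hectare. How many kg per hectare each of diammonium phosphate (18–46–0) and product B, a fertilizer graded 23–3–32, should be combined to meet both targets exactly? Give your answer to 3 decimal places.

With a, b = kg per hectare of diammonium phosphate and product B:
N: 0.18·a + 0.23·b = 92
P₂O₅: 0.46·a + 0.03·b = 117.02
Eliminate b: (row1) − 0.23/0.03·(row2) → -3.34667·a = -805.153, so a = 240.5837.
Then b = (117.02 − 0.46·240.5837) / 0.03 = 211.7171.

240.584 kg diammonium phosphate, 211.717 kg product B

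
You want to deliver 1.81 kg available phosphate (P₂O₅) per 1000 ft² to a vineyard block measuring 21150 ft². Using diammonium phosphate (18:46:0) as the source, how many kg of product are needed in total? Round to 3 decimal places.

Product per 1000 ft² = 1.81 / 46% = 3.93478 kg.
Total product = 3.93478 × 21150 / 1000 = 83.2207 kg.

83.221 kg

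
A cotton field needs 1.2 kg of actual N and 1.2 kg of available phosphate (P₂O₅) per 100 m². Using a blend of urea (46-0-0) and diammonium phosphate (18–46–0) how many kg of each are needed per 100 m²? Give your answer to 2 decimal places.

With a, b = kg per 100 m² of urea and diammonium phosphate:
N: 0.46·a + 0.18·b = 1.2
P₂O₅: 0·a + 0.46·b = 1.2
Solving simultaneously: a = 1.5879, b = 2.6087.

1.59 kg urea, 2.61 kg diammonium phosphate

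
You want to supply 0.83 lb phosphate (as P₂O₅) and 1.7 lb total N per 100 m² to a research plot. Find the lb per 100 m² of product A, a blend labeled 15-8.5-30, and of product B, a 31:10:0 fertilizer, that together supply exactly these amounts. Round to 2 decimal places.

With a, b = lb per 100 m² of product A and product B:
P₂O₅: 0.085·a + 0.1·b = 0.83
N: 0.15·a + 0.31·b = 1.7
Solving simultaneously: a = 7.69163, b = 1.76211.

7.69 lb product A, 1.76 lb product B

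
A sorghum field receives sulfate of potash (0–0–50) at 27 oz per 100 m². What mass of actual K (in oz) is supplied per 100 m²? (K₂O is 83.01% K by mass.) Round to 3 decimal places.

K₂O per 100 m² = 27 × 50% = 13.5 oz.
Elemental K = 13.5 × 0.8301 = 11.2063 oz per 100 m².

11.206 oz K per hundred sq m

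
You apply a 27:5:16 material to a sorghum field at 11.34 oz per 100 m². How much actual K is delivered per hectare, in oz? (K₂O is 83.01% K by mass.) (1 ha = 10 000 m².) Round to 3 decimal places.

150.613 oz K per hectare

K₂O per 100 m² = 11.34 × 16% = 1.8144 oz.
Elemental K = 1.8144 × 0.8301 = 1.50613 oz per 100 m².
Convert to per hectare: 1.50613 × 100 = 150.6133 oz.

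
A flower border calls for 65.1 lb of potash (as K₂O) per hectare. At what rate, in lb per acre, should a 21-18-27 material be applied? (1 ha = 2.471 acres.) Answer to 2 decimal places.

97.58 lb of product per acre

Product per hectare = 65.1 / 27% = 241.111 lb.
Convert to per acre: 241.111 × 0.404694 = 97.5763 lb.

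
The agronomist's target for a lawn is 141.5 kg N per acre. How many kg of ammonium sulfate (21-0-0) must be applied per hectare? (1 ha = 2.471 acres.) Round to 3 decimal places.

Product per acre = 141.5 / 21% = 673.81 kg.
Convert to per hectare: 673.81 × 2.471 = 1664.9833 kg.

1664.983 kg of product per hectare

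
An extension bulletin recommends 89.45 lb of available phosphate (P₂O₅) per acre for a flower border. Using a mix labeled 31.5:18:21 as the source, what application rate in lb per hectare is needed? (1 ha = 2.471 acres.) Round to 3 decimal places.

Product per acre = 89.45 / 18% = 496.944 lb.
Convert to per hectare: 496.944 × 2.471 = 1227.9497 lb.

1227.950 lb of product per hectare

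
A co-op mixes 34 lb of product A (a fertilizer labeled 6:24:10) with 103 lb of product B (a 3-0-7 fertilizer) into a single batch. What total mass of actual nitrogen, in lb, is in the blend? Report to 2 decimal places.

5.13 lb N

N mass = 6%×34 + 3%×103 = 5.13 lb.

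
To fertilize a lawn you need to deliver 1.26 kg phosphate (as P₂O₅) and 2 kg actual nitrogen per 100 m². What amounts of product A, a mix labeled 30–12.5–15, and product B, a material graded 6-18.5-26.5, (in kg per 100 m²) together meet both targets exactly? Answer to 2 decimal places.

6.13 kg product A, 2.67 kg product B

Let a = kg of product A, b = kg of product B (per 100 m²).
P₂O₅: 0.125·a + 0.185·b = 1.26
N: 0.3·a + 0.06·b = 2
Solving simultaneously: a = 6.13333, b = 2.66667.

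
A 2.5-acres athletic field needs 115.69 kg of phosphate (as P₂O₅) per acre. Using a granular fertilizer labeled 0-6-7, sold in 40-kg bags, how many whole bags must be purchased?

121 bags

Product per acre = 115.69 / 6% = 1928.17 kg.
Total product = 1928.17 × 2.5 = 4820.42 kg.
Bags = ⌈4820.42 / 40⌉ = 121.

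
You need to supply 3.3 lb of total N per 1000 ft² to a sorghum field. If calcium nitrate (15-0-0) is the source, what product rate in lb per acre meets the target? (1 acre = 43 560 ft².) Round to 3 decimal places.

Product per 1000 ft² = 3.3 / 15% = 22 lb.
Convert to per acre: 22 × 43.56 = 958.32 lb.

958.320 lb of product per acre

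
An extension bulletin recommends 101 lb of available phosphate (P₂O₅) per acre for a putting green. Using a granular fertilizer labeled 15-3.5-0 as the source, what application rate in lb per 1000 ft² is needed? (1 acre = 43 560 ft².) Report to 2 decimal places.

Product per acre = 101 / 3.5% = 2885.71 lb.
Convert to per 1000 ft²: 2885.71 × 0.0229568 = 66.2469 lb.

66.25 lb of product per thousand sq ft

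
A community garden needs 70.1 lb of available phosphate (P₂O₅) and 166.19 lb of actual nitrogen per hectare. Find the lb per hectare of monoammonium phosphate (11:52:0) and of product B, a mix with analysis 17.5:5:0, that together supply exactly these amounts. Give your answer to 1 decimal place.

Let a = lb of monoammonium phosphate, b = lb of product B (per hectare).
P₂O₅: 0.52·a + 0.05·b = 70.1
N: 0.11·a + 0.175·b = 166.19
Eliminate b: (row1) − 0.05/0.175·(row2) → 0.488571·a = 22.6171, so a = 46.2924.
Then b = (166.19 − 0.11·46.2924) / 0.175 = 920.559.

46.3 lb monoammonium phosphate, 920.6 lb product B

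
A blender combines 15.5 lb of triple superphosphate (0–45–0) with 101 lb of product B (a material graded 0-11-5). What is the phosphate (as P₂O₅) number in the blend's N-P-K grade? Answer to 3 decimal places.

15.524% P₂O₅

Total mass = 15.5 + 101 = 116.5 lb.
P₂O₅ mass = 45%×15.5 + 11%×101 = 18.085 lb.
% P₂O₅ = 18.085 / 116.5 = 15.5236%.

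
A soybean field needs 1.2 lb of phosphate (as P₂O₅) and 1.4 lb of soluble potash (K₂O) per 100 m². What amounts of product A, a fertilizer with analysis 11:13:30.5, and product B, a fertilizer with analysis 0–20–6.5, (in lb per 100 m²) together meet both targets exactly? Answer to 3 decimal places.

Per-100 m² balance (a = product A, b = product B):
P₂O₅: 0.13·a + 0.2·b = 1.2
K₂O: 0.305·a + 0.065·b = 1.4
Eliminate b: (row1) − 0.2/0.065·(row2) → -0.808462·a = -3.10769, so a = 3.84396.
Then b = (1.4 − 0.305·3.84396) / 0.065 = 3.50143.

3.844 lb product A, 3.501 lb product B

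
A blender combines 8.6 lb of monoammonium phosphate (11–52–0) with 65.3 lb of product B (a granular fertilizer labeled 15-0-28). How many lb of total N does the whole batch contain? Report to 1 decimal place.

N mass = 11%×8.6 + 15%×65.3 = 10.741 lb.

10.7 lb N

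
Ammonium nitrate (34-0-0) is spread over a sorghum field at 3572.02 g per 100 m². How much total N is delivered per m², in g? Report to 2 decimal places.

nitrogen per 100 m² = 3572.02 × 34% = 1214.49 g.
Convert to per m²: 1214.49 × 0.01 = 12.1449 g.

12.14 g N per sq m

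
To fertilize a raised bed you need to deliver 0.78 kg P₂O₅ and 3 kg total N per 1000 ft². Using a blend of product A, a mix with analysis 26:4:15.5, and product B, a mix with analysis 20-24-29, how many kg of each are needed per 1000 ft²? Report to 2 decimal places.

10.37 kg product A, 1.52 kg product B

With a, b = kg per 1000 ft² of product A and product B:
P₂O₅: 0.04·a + 0.24·b = 0.78
N: 0.26·a + 0.2·b = 3
Eliminate b: (row1) − 0.24/0.2·(row2) → -0.272·a = -2.82, so a = 10.3676.
Then b = (3 − 0.26·10.3676) / 0.2 = 1.52206.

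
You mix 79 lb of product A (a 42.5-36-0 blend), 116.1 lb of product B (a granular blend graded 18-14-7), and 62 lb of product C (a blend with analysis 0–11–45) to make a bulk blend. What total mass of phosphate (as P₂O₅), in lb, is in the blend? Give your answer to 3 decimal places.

51.514 lb P₂O₅

P₂O₅ mass = 36%×79 + 14%×116.1 + 11%×62 = 51.514 lb.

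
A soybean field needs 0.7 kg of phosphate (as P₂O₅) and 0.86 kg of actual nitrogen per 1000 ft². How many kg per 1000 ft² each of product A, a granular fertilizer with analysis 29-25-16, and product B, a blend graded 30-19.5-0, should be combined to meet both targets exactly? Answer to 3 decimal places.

With a, b = kg per 1000 ft² of product A and product B:
P₂O₅: 0.25·a + 0.195·b = 0.7
N: 0.29·a + 0.3·b = 0.86
Solving simultaneously: a = 2.29268, b = 0.650407.

2.293 kg product A, 0.650 kg product B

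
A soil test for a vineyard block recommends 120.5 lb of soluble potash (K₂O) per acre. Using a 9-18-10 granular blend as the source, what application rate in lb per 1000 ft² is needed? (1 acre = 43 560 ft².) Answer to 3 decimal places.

Product per acre = 120.5 / 10% = 1205 lb.
Convert to per 1000 ft²: 1205 × 0.0229568 = 27.66299 lb.

27.663 lb of product per thousand sq ft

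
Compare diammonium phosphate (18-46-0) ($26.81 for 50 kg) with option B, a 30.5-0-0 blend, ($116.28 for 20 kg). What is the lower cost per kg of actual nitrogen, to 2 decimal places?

$2.98 per kg N (diammonium phosphate)

diammonium phosphate: N per bag = 50 × 18% = 9 kg; cost = 26.81 / 9 = $2.9789/kg N.
option B: N per bag = 20 × 30.5% = 6.1 kg; cost = 116.28 / 6.1 = $19.0623/kg N.
diammonium phosphate is cheaper.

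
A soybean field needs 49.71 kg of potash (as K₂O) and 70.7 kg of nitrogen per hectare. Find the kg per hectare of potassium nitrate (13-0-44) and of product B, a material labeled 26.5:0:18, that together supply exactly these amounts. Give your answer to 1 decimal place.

Per-hectare balance (a = potassium nitrate, b = product B):
K₂O: 0.44·a + 0.18·b = 49.71
N: 0.13·a + 0.265·b = 70.7
Eliminate a: (row1) − 0.44/0.13·(row2) → -0.716923·b = -189.582, so b = 264.439.
Back-substitute: a = (49.71 − 0.18·264.439) / 0.44 = 4.79775.

4.8 kg potassium nitrate, 264.4 kg product B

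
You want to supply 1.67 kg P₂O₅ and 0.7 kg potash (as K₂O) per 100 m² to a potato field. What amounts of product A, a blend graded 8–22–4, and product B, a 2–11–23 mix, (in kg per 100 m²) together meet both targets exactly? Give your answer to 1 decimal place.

With a, b = kg per 100 m² of product A and product B:
P₂O₅: 0.22·a + 0.11·b = 1.67
K₂O: 0.04·a + 0.23·b = 0.7
Eliminate a: (row1) − 0.22/0.04·(row2) → -1.155·b = -2.18, so b = 1.88745.
Back-substitute: a = (1.67 − 0.11·1.88745) / 0.22 = 6.64719.

6.6 kg product A, 1.9 kg product B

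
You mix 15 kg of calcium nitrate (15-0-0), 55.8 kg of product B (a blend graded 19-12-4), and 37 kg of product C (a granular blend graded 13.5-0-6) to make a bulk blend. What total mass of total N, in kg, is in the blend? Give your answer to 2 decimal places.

N mass = 15%×15 + 19%×55.8 + 13.5%×37 = 17.847 kg.

17.85 kg N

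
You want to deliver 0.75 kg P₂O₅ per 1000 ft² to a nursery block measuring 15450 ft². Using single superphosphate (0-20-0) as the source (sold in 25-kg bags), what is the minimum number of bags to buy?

3 bags

Product per 1000 ft² = 0.75 / 20% = 3.75 kg.
Total product = 3.75 × 15450 / 1000 = 57.9375 kg.
Bags = ⌈57.9375 / 25⌉ = 3.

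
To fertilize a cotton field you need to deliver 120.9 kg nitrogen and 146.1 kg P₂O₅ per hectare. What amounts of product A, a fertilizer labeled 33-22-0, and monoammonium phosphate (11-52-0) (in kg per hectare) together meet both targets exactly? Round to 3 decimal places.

Let a = kg of product A, b = kg of monoammonium phosphate (per hectare).
N: 0.33·a + 0.11·b = 120.9
P₂O₅: 0.22·a + 0.52·b = 146.1
Eliminate b: (row1) − 0.11/0.52·(row2) → 0.283462·a = 89.9942, so a = 317.48304.
Then b = (146.1 − 0.22·317.48304) / 0.52 = 146.6418.

317.483 kg product A, 146.642 kg monoammonium phosphate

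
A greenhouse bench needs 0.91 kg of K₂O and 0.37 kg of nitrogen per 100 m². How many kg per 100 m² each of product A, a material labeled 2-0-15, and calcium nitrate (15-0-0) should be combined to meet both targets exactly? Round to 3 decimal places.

Let a = kg of product A, b = kg of calcium nitrate (per 100 m²).
K₂O: 0.15·a + 0·b = 0.91
N: 0.02·a + 0.15·b = 0.37
Eliminate a: (row1) − 0.15/0.02·(row2) → -1.125·b = -1.865, so b = 1.65778.
Back-substitute: a = (0.91 − 0·1.65778) / 0.15 = 6.06667.

6.067 kg product A, 1.658 kg calcium nitrate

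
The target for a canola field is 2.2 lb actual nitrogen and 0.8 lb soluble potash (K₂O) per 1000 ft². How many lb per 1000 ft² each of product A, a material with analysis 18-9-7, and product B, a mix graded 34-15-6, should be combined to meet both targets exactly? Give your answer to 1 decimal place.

Let a = lb of product A, b = lb of product B (per 1000 ft²).
N: 0.18·a + 0.34·b = 2.2
K₂O: 0.07·a + 0.06·b = 0.8
From row1: a = (2.2 − 0.34·b) / 0.18.
Into row2: 0.07·(2.2 − 0.34·b)/0.18 + 0.06·b = 0.8 → b = 0.769231, a = 10.7692.

10.8 lb product A, 0.8 lb product B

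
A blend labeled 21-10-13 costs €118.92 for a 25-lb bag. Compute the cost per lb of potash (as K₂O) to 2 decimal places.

K₂O in bag = 25 × 13% = 3.25 lb.
Cost per lb K₂O = €118.92 / 3.25 = €36.5908.

€36.59 per lb K₂O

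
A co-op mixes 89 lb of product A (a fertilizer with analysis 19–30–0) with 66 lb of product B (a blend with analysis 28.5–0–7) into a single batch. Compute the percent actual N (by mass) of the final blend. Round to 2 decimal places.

23.05% N

Total mass = 89 + 66 = 155 lb.
N mass = 19%×89 + 28.5%×66 = 35.72 lb.
% N = 35.72 / 155 = 23.0452%.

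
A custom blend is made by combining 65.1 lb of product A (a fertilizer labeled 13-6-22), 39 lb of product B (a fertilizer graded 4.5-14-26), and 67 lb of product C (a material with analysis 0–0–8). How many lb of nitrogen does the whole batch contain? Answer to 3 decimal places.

N mass = 13%×65.1 + 4.5%×39 + 0%×67 = 10.218 lb.

10.218 lb N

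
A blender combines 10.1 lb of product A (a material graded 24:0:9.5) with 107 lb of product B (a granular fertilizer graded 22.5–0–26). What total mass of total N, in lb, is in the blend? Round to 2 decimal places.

26.50 lb N

N mass = 24%×10.1 + 22.5%×107 = 26.499 lb.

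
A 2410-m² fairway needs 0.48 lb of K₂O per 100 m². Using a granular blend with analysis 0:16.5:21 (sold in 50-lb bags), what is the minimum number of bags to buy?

2 bags

Product per 100 m² = 0.48 / 21% = 2.28571 lb.
Total product = 2.28571 × 2410 / 100 = 55.0857 lb.
Bags = ⌈55.0857 / 50⌉ = 2.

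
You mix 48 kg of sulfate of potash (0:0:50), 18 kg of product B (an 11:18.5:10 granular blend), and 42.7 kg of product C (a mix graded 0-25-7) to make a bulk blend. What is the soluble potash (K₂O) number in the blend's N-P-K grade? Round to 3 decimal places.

26.485% K₂O

Total mass = 48 + 18 + 42.7 = 108.7 kg.
K₂O mass = 50%×48 + 10%×18 + 7%×42.7 = 28.789 kg.
% K₂O = 28.789 / 108.7 = 26.4848%.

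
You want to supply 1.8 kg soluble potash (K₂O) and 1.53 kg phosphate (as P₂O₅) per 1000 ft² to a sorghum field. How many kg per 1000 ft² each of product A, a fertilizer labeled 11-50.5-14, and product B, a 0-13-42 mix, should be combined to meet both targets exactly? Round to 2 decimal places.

With a, b = kg per 1000 ft² of product A and product B:
K₂O: 0.14·a + 0.42·b = 1.8
P₂O₅: 0.505·a + 0.13·b = 1.53
Eliminate a: (row1) − 0.14/0.505·(row2) → 0.38396·b = 1.37584, so b = 3.58329.
Back-substitute: a = (1.8 − 0.42·3.58329) / 0.14 = 2.10727.

2.11 kg product A, 3.58 kg product B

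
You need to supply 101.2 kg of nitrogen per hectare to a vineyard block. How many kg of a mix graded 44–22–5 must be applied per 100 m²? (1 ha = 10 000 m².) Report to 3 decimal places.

Product per hectare = 101.2 / 44% = 230 kg.
Convert to per 100 m²: 230 × 0.01 = 2.3 kg.

2.300 kg of product per hundred sq m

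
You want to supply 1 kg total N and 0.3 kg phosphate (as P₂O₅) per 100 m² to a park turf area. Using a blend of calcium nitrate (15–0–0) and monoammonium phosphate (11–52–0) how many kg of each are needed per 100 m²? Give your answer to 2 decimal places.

6.24 kg calcium nitrate, 0.58 kg monoammonium phosphate

With a, b = kg per 100 m² of calcium nitrate and monoammonium phosphate:
N: 0.15·a + 0.11·b = 1
P₂O₅: 0·a + 0.52·b = 0.3
Solving simultaneously: a = 6.24359, b = 0.576923.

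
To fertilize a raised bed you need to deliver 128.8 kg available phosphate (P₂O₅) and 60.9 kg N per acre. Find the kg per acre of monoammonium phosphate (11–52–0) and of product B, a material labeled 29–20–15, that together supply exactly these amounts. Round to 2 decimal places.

195.43 kg monoammonium phosphate, 135.87 kg product B

With a, b = kg per acre of monoammonium phosphate and product B:
P₂O₅: 0.52·a + 0.2·b = 128.8
N: 0.11·a + 0.29·b = 60.9
Eliminate b: (row1) − 0.2/0.29·(row2) → 0.444138·a = 86.8, so a = 195.4348.
Then b = (60.9 − 0.11·195.4348) / 0.29 = 135.8696.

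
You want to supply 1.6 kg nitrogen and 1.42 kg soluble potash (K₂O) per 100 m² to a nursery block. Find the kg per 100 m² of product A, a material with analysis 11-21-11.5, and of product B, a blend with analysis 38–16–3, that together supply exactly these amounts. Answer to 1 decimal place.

12.2 kg product A, 0.7 kg product B

With a, b = kg per 100 m² of product A and product B:
N: 0.11·a + 0.38·b = 1.6
K₂O: 0.115·a + 0.03·b = 1.42
Eliminate a: (row1) − 0.11/0.115·(row2) → 0.351304·b = 0.241739, so b = 0.688119.
Back-substitute: a = (1.6 − 0.38·0.688119) / 0.11 = 12.1683.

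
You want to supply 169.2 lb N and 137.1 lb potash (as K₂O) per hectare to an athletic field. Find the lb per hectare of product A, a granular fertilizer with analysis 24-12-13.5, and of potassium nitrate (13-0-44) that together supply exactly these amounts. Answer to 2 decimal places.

643.10 lb product A, 114.28 lb potassium nitrate

Let a = lb of product A, b = lb of potassium nitrate (per hectare).
N: 0.24·a + 0.13·b = 169.2
K₂O: 0.135·a + 0.44·b = 137.1
Eliminate a: (row1) − 0.24/0.135·(row2) → -0.652222·b = -74.5333, so b = 114.276.
Back-substitute: a = (169.2 − 0.13·114.276) / 0.24 = 643.101.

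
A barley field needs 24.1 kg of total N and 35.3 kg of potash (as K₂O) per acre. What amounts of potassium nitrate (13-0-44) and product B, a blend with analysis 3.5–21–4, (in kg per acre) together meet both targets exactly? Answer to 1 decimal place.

26.6 kg potassium nitrate, 589.7 kg product B

With a, b = kg per acre of potassium nitrate and product B:
N: 0.13·a + 0.035·b = 24.1
K₂O: 0.44·a + 0.04·b = 35.3
Solving simultaneously: a = 26.6176, b = 589.706.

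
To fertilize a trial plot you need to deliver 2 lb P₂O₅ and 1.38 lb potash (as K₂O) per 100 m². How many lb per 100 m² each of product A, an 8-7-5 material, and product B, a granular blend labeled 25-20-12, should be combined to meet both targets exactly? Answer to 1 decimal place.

Let a = lb of product A, b = lb of product B (per 100 m²).
P₂O₅: 0.07·a + 0.2·b = 2
K₂O: 0.05·a + 0.12·b = 1.38
From row1: a = (2 − 0.2·b) / 0.07.
Into row2: 0.05·(2 − 0.2·b)/0.07 + 0.12·b = 1.38 → b = 2.125, a = 22.5.

22.5 lb product A, 2.1 lb product B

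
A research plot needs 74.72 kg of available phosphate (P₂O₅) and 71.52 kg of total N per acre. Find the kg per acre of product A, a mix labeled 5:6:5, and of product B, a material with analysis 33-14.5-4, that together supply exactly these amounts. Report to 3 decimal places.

1138.422 kg product A, 44.239 kg product B

Let a = kg of product A, b = kg of product B (per acre).
P₂O₅: 0.06·a + 0.145·b = 74.72
N: 0.05·a + 0.33·b = 71.52
From row1: a = (74.72 − 0.145·b) / 0.06.
Into row2: 0.05·(74.72 − 0.145·b)/0.06 + 0.33·b = 71.52 → b = 44.23904, a = 1138.4223.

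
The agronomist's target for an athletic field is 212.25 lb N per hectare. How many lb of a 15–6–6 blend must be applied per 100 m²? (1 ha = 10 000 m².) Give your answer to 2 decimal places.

Product per hectare = 212.25 / 15% = 1415 lb.
Convert to per 100 m²: 1415 × 0.01 = 14.15 lb.

14.15 lb of product per hundred sq m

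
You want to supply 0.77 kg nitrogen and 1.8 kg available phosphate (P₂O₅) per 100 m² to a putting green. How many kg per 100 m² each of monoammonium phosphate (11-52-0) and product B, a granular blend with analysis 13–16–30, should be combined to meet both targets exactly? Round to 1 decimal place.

With a, b = kg per 100 m² of monoammonium phosphate and product B:
N: 0.11·a + 0.13·b = 0.77
P₂O₅: 0.52·a + 0.16·b = 1.8
From row1: a = (0.77 − 0.13·b) / 0.11.
Into row2: 0.52·(0.77 − 0.13·b)/0.11 + 0.16·b = 1.8 → b = 4.048, a = 2.216.

2.2 kg monoammonium phosphate, 4.0 kg product B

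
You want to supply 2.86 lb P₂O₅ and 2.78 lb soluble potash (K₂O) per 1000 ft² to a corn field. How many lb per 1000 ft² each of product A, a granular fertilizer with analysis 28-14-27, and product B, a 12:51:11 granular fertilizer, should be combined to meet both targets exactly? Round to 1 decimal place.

Let a = lb of product A, b = lb of product B (per 1000 ft²).
P₂O₅: 0.14·a + 0.51·b = 2.86
K₂O: 0.27·a + 0.11·b = 2.78
From row1: a = (2.86 − 0.51·b) / 0.14.
Into row2: 0.27·(2.86 − 0.51·b)/0.14 + 0.11·b = 2.78 → b = 3.13164, a = 9.02044.

9.0 lb product A, 3.1 lb product B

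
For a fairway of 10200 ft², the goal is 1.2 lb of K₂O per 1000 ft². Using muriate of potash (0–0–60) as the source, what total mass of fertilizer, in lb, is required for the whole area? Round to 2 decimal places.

Product per 1000 ft² = 1.2 / 60% = 2 lb.
Total product = 2 × 10200 / 1000 = 20.4 lb.

20.40 lb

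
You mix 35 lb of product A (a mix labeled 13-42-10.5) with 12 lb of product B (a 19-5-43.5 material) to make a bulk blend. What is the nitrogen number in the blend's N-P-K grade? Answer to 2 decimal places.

Total mass = 35 + 12 = 47 lb.
N mass = 13%×35 + 19%×12 = 6.83 lb.
% N = 6.83 / 47 = 14.5319%.

14.53% N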